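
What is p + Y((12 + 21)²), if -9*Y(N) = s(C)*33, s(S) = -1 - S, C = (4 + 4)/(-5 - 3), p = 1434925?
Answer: 1434925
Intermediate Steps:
C = -1 (C = 8/(-8) = 8*(-⅛) = -1)
Y(N) = 0 (Y(N) = -(-1 - 1*(-1))*33/9 = -(-1 + 1)*33/9 = -0*33 = -⅑*0 = 0)
p + Y((12 + 21)²) = 1434925 + 0 = 1434925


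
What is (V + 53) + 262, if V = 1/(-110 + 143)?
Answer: 10396/33 ≈ 315.03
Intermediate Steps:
V = 1/33 ≈ 0.030303
(V + 53) + 262 = (1/33 + 53) + 262 = 1750/33 + 262 = 10396/33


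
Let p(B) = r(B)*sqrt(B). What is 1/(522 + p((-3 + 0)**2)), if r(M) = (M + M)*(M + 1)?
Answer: 1/1062 ≈ 0.00094162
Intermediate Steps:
r(M) = 2*M*(1 + M) (r(M) = (2*M)*(1 + M) = 2*M*(1 + M))
p(B) = 2*B**(3/2)*(1 + B) (p(B) = (2*B*(1 + B))*sqrt(B) = 2*B**(3/2)*(1 + B))
1/(522 + p((-3 + 0)**2)) = 1/(522 + 2*((-3 + 0)**2)**(3/2)*(1 + (-3 + 0)**2)) = 1/(522 + 2*((-3)**2)**(3/2)*(1 + (-3)**2)) = 1/(522 + 2*9**(3/2)*(1 + 9)) = 1/(522 + 2*27*10) = 1/(522 + 540) = 1/1062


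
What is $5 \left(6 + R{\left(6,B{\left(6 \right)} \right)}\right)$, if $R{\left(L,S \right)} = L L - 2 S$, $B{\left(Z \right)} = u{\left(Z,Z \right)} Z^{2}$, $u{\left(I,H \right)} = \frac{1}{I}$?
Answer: $150$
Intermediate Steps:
$B{\left(Z \right)} = Z$ ($B{\left(Z \right)} = \frac{Z^{2}}{Z} = Z$)
$R{\left(L,S \right)} = L^{2} - 2 S$
$5 \left(6 + R{\left(6,B{\left(6 \right)} \right)}\right) = 5 \left(6 + \left(6^{2} - 12\right)\right) = 5 \left(6 + \left(36 - 12\right)\right) = 5 \left(6 + 24\right) = 5 \cdot 30 = 150$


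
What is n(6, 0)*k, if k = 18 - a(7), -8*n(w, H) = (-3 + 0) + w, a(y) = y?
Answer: -33/8 ≈ -4.1250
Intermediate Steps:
n(w, H) = 3/8 - w/8 (n(w, H) = -((-3 + 0) + w)/8 = -(-3 + w)/8 = 3/8 - w/8)
k = 11 (k = 18 - 1*7 = 18 - 7 = 11)
n(6, 0)*k = (3/8 - 1/8*6)*11 = (3/8 - 3/4)*11 = -3/8*11 = -33/8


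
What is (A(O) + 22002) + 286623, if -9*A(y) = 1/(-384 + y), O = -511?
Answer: 2485974376/8055 ≈ 3.0863e+5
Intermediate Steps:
A(y) = -1/(9*(-384 + y))
(A(O) + 22002) + 286623 = (-1/(-3456 + 9*(-511)) + 22002) + 286623 = (-1/(-3456 - 4599) + 22002) + 286623 = (-1/(-8055) + 22002) + 286623 = (-1*(-1/8055) + 22002) + 286623 = (1/8055 + 22002) + 286623 = 177226111/8055 + 286623 = 2485974376/8055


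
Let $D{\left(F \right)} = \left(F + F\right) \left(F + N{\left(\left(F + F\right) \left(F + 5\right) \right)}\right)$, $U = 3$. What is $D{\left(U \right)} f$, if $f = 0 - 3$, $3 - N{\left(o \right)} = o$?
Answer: $756$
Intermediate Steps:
$N{\left(o \right)} = 3 - o$
$f = -3$
$D{\left(F \right)} = 2 F \left(3 + F - 2 F \left(5 + F\right)\right)$ ($D{\left(F \right)} = \left(F + F\right) \left(F - \left(-3 + \left(F + F\right) \left(F + 5\right)\right)\right) = 2 F \left(F - \left(-3 + 2 F \left(5 + F\right)\right)\right) = 2 F \left(3 + F - 2 F \left(5 + F\right)\right)$)
$D{\left(U \right)} f = 2 \cdot 3 \left(3 + 3 - 6 \left(5 + 3\right)\right) \left(-3\right) = 2 \cdot 3 \left(3 + 3 - 6 \cdot 8\right) \left(-3\right) = 2 \cdot 3 \left(3 + 3 - 48\right) \left(-3\right) = 2 \cdot 3 \left(-42\right) \left(-3\right) = \left(-252\right) \left(-3\right) = 756$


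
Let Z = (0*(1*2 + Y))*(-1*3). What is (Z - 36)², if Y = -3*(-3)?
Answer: 1296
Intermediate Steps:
Y = 9
Z = 0 (Z = (0*(1*2 + 9))*(-1*3) = (0*(2 + 9))*(-3) = (0*11)*(-3) = 0*(-3) = 0)
(Z - 36)² = (0 - 36)² = (-36)² = 1296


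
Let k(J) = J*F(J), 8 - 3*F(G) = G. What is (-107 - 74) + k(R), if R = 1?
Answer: -536/3 ≈ -178.67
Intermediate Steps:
F(G) = 8/3 - G/3
k(J) = J*(8/3 - J/3)
(-107 - 74) + k(R) = (-107 - 74) + (⅓)*1*(8 - 1*1) = -181 + (⅓)*1*(8 - 1) = -181 + (⅓)*1*7 = -181 + 7/3 = -536/3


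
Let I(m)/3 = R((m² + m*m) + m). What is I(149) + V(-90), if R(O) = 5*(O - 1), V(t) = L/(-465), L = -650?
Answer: 62147380/93 ≈ 6.6825e+5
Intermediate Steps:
V(t) = 130/93 (V(t) = -650/(-465) = -650*(-1/465) = 130/93)
R(O) = -5 + 5*O (R(O) = 5*(-1 + O) = -5 + 5*O)
I(m) = -15 + 15*m + 30*m² (I(m) = 3*(-5 + 5*((m² + m*m) + m)) = 3*(-5 + 5*((m² + m²) + m)) = 3*(-5 + 5*(2*m² + m)) = 3*(-5 + 5*(m + 2*m²)) = 3*(-5 + (5*m + 10*m²)) = 3*(-5 + 5*m + 10*m²) = -15 + 15*m + 30*m²)
I(149) + V(-90) = (-15 + 15*149*(1 + 2*149)) + 130/93 = (-15 + 15*149*(1 + 298)) + 130/93 = (-15 + 15*149*299) + 130/93 = (-15 + 668265) + 130/93 = 668250 + 130/93 = 62147380/93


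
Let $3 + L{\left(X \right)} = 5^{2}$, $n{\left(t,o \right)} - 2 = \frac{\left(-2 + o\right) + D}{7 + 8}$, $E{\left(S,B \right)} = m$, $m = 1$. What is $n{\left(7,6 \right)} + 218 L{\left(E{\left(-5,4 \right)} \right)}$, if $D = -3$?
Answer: $\frac{71971}{15} \approx 4798.1$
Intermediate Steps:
$E{\left(S,B \right)} = 1$
$n{\left(t,o \right)} = \frac{5}{3} + \frac{o}{15}$ ($n{\left(t,o \right)} = 2 + \frac{\left(-2 + o\right) - 3}{7 + 8} = 2 + \frac{-5 + o}{15} = 2 + \left(-5 + o\right) \frac{1}{15} = 2 + \left(- \frac{1}{3} + \frac{o}{15}\right) = \frac{5}{3} + \frac{o}{15}$)
$L{\left(X \right)} = 22$ ($L{\left(X \right)} = -3 + 5^{2} = -3 + 25 = 22$)
$n{\left(7,6 \right)} + 218 L{\left(E{\left(-5,4 \right)} \right)} = \left(\frac{5}{3} + \frac{1}{15} \cdot 6\right) + 218 \cdot 22 = \left(\frac{5}{3} + \frac{2}{5}\right) + 4796 = \frac{31}{15} + 4796 = \frac{71971}{15}$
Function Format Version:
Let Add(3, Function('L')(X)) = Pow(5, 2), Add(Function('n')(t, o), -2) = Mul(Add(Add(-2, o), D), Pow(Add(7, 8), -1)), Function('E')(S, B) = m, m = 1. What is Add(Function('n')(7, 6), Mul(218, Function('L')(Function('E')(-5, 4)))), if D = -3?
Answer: Rational(71971, 15) ≈ 4798.1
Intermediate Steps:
Function('E')(S, B) = 1
Function('n')(t, o) = Add(Rational(5, 3), Mul(Rational(1, 15), o)) (Function('n')(t, o) = Add(2, Mul(Add(Add(-2, o), -3), Pow(Add(7, 8), -1))) = Add(2, Mul(Add(-5, o), Pow(15, -1))) = Add(2, Mul(Add(-5, o), Rational(1, 15))) = Add(2, Add(Rational(-1, 3), Mul(Rational(1, 15), o))) = Add(Rational(5, 3), Mul(Rational(1, 15), o)))
Function('L')(X) = 22 (Function('L')(X) = Add(-3, Pow(5, 2)) = Add(-3, 25) = 22)
Add(Function('n')(7, 6), Mul(218, Function('L')(Function('E')(-5, 4)))) = Add(Add(Rational(5, 3), Mul(Rational(1, 15), 6)), Mul(218, 22)) = Add(Add(Rational(5, 3), Rational(2, 5)), 4796) = Add(Rational(31, 15), 4796) = Rational(71971, 15)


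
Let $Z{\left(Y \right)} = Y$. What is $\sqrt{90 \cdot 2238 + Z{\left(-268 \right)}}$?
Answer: $8 \sqrt{3143} \approx 448.5$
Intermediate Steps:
$\sqrt{90 \cdot 2238 + Z{\left(-268 \right)}} = \sqrt{90 \cdot 2238 - 268} = \sqrt{201420 - 268} = \sqrt{201152} = 8 \sqrt{3143}$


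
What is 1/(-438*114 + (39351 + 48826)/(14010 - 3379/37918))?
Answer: -531227801/26521923064046 ≈ -2.0030e-5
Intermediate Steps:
1/(-438*114 + (39351 + 48826)/(14010 - 3379/37918)) = 1/(-49932 + 88177/(14010 - 3379*1/37918)) = 1/(-49932 + 88177/(14010 - 3379/37918)) = 1/(-49932 + 88177/(531227801/37918)) = 1/(-49932 + 88177*(37918/531227801)) = 1/(-49932 + 3343495486/531227801) = 1/(-26521923064046/531227801) = -531227801/26521923064046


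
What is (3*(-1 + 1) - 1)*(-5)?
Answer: 5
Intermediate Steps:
(3*(-1 + 1) - 1)*(-5) = (3*0 - 1)*(-5) = (0 - 1)*(-5) = -1*(-5) = 5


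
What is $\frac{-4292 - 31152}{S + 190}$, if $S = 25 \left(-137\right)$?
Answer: $\frac{35444}{3235} \approx 10.956$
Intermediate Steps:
$S = -3425$
$\frac{-4292 - 31152}{S + 190} = \frac{-4292 - 31152}{-3425 + 190} = - \frac{35444}{-3235} = \left(-35444\right) \left(- \frac{1}{3235}\right) = \frac{35444}{3235}$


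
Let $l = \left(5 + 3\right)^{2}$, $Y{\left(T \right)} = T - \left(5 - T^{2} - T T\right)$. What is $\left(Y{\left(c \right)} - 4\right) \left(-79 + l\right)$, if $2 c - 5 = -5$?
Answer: $135$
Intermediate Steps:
$c = 0$ ($c = \frac{5}{2} + \frac{1}{2} \left(-5\right) = \frac{5}{2} - \frac{5}{2} = 0$)
$Y{\left(T \right)} = -5 + T + 2 T^{2}$ ($Y{\left(T \right)} = T + \left(\left(T^{2} + T^{2}\right) - 5\right) = T + \left(2 T^{2} - 5\right) = T + \left(-5 + 2 T^{2}\right) = -5 + T + 2 T^{2}$)
$l = 64$ ($l = 8^{2} = 64$)
$\left(Y{\left(c \right)} - 4\right) \left(-79 + l\right) = \left(\left(-5 + 0 + 2 \cdot 0^{2}\right) - 4\right) \left(-79 + 64\right) = \left(\left(-5 + 0 + 2 \cdot 0\right) - 4\right) \left(-15\right) = \left(\left(-5 + 0 + 0\right) - 4\right) \left(-15\right) = \left(-5 - 4\right) \left(-15\right) = \left(-9\right) \left(-15\right) = 135$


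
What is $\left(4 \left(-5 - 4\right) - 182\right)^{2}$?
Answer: $47524$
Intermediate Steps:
$\left(4 \left(-5 - 4\right) - 182\right)^{2} = \left(4 \left(-9\right) - 182\right)^{2} = \left(-36 - 182\right)^{2} = \left(-218\right)^{2} = 47524$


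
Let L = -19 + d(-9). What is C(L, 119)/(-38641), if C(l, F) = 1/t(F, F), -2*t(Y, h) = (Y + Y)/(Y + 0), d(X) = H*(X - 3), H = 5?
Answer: 1/38641 ≈ 2.5879e-5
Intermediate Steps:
d(X) = -15 + 5*X (d(X) = 5*(X - 3) = 5*(-3 + X) = -15 + 5*X)
t(Y, h) = -1 (t(Y, h) = -(Y + Y)/(2*(Y + 0)) = -2*Y/(2*Y) = -½*2 = -1)
L = -79 (L = -19 + (-15 + 5*(-9)) = -19 + (-15 - 45) = -19 - 60 = -79)
C(l, F) = -1 (C(l, F) = 1/(-1) = -1)
C(L, 119)/(-38641) = -1/(-38641) = -1*(-1/38641) = 1/38641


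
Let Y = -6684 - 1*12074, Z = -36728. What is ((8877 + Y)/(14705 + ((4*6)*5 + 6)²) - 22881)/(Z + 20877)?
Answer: 699733742/484739431 ≈ 1.4435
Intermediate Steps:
Y = -18758 (Y = -6684 - 12074 = -18758)
((8877 + Y)/(14705 + ((4*6)*5 + 6)²) - 22881)/(Z + 20877) = ((8877 - 18758)/(14705 + ((4*6)*5 + 6)²) - 22881)/(-36728 + 20877) = (-9881/(14705 + (24*5 + 6)²) - 22881)/(-15851) = (-9881/(14705 + (120 + 6)²) - 22881)*(-1/15851) = (-9881/(14705 + 126²) - 22881)*(-1/15851) = (-9881/(14705 + 15876) - 22881)*(-1/15851) = (-9881/30581 - 22881)*(-1/15851) = -699733742/30581*(-1/15851) = 699733742/484739431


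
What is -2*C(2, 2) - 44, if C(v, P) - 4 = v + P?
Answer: -60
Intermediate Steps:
C(v, P) = 4 + P + v (C(v, P) = 4 + (v + P) = 4 + (P + v) = 4 + P + v)
-2*C(2, 2) - 44 = -2*(4 + 2 + 2) - 44 = -2*8 - 44 = -16 - 44 = -60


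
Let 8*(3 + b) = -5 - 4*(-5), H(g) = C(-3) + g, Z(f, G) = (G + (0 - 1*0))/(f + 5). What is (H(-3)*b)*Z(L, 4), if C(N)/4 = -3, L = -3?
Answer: 135/4 ≈ 33.750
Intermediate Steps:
C(N) = -12 (C(N) = 4*(-3) = -12)
Z(f, G) = G/(5 + f) (Z(f, G) = (G + (0 + 0))/(5 + f) = (G + 0)/(5 + f) = G/(5 + f))
H(g) = -12 + g
b = -9/8 (b = -3 + (-5 - 4*(-5))/8 = -3 + (-5 + 20)/8 = -3 + (⅛)*15 = -3 + 15/8 = -9/8 ≈ -1.1250)
(H(-3)*b)*Z(L, 4) = ((-12 - 3)*(-9/8))*(4/(5 - 3)) = (-15*(-9/8))*(4/2) = 135*(4*(½))/8 = (135/8)*2 = 135/4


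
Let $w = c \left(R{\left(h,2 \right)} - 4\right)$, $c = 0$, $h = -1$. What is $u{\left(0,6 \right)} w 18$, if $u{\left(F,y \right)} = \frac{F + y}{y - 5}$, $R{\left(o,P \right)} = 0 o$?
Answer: $0$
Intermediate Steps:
$R{\left(o,P \right)} = 0$
$w = 0$ ($w = 0 \left(0 - 4\right) = 0 \left(-4\right) = 0$)
$u{\left(F,y \right)} = \frac{F + y}{-5 + y}$
$u{\left(0,6 \right)} w 18 = \frac{0 + 6}{-5 + 6} \cdot 0 \cdot 18 = 1^{-1} \cdot 6 \cdot 0 \cdot 18 = 1 \cdot 6 \cdot 0 \cdot 18 = 6 \cdot 0 \cdot 18 = 0 \cdot 18 = 0$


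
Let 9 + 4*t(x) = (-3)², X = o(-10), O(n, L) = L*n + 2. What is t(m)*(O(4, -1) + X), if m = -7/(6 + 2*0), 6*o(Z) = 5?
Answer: 0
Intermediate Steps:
o(Z) = ⅚ (o(Z) = (⅙)*5 = ⅚)
O(n, L) = 2 + L*n
X = ⅚ ≈ 0.83333
m = -7/6 (m = -7/(6 + 0) = -7/6 ≈ -1.1667)
t(x) = 0 (t(x) = -9/4 + (¼)*(-3)² = -9/4 + (¼)*9 = -9/4 + 9/4 = 0)
t(m)*(O(4, -1) + X) = 0*((2 - 1*4) + ⅚) = 0*((2 - 4) + ⅚) = 0*(-2 + ⅚) = 0*(-7/6) = 0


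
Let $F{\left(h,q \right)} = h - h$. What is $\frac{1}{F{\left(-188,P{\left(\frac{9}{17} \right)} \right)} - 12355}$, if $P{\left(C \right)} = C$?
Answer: $- \frac{1}{12355} \approx -8.0939 \cdot 10^{-5}$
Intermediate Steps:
$F{\left(h,q \right)} = 0$
$\frac{1}{F{\left(-188,P{\left(\frac{9}{17} \right)} \right)} - 12355} = \frac{1}{0 - 12355} = \frac{1}{-12355} = - \frac{1}{12355}$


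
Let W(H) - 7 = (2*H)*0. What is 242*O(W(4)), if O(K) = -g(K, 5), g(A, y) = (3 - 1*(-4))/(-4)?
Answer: 847/2 ≈ 423.50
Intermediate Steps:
W(H) = 7 (W(H) = 7 + (2*H)*0 = 7 + 0 = 7)
g(A, y) = -7/4 (g(A, y) = (3 + 4)*(-¼) = 7*(-¼) = -7/4)
O(K) = 7/4 (O(K) = -1*(-7/4) = 7/4)
242*O(W(4)) = 242*(7/4) = 847/2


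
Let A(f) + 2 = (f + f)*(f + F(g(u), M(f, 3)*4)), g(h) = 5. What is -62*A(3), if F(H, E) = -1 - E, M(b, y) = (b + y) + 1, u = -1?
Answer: 9796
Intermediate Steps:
M(b, y) = 1 + b + y
A(f) = -2 + 2*f*(-17 - 3*f) (A(f) = -2 + (f + f)*(f + (-1 - (1 + f + 3)*4)) = -2 + (2*f)*(f + (-1 - (4 + f)*4)) = -2 + (2*f)*(f + (-1 - (16 + 4*f))) = -2 + (2*f)*(f + (-1 + (-16 - 4*f))) = -2 + (2*f)*(f + (-17 - 4*f)) = -2 + (2*f)*(-17 - 3*f) = -2 + 2*f*(-17 - 3*f))
-62*A(3) = -62*(-2 - 34*3 - 6*3²) = -62*(-2 - 102 - 6*9) = -62*(-2 - 102 - 54) = -62*(-158) = 9796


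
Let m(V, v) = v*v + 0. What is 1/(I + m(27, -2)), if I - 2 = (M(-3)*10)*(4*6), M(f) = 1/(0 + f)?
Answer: -1/74 ≈ -0.013514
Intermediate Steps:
M(f) = 1/f
I = -78 (I = 2 + (10/(-3))*(4*6) = 2 - 1/3*10*24 = 2 - 10/3*24 = 2 - 80 = -78)
m(V, v) = v**2 (m(V, v) = v**2 + 0 = v**2)
1/(I + m(27, -2)) = 1/(-78 + (-2)**2) = 1/(-78 + 4) = 1/(-74) = -1/74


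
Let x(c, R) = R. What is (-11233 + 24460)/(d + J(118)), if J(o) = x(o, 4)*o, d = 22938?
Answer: 13227/23410 ≈ 0.56501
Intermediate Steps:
J(o) = 4*o
(-11233 + 24460)/(d + J(118)) = (-11233 + 24460)/(22938 + 4*118) = 13227/(22938 + 472) = 13227/23410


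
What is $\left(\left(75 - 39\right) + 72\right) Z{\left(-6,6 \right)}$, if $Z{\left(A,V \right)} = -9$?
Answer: $-972$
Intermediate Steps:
$\left(\left(75 - 39\right) + 72\right) Z{\left(-6,6 \right)} = \left(\left(75 - 39\right) + 72\right) \left(-9\right) = \left(36 + 72\right) \left(-9\right) = 108 \left(-9\right) = -972$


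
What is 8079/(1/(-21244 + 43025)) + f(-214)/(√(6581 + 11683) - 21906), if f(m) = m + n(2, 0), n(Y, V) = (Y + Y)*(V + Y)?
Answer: 7036615395712872/39987881 + 103*√4566/119963643 ≈ 1.7597e+8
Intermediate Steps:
n(Y, V) = 2*Y*(V + Y) (n(Y, V) = (2*Y)*(V + Y) = 2*Y*(V + Y))
f(m) = 8 + m (f(m) = m + 2*2*(0 + 2) = m + 2*2*2 = m + 8 = 8 + m)
8079/(1/(-21244 + 43025)) + f(-214)/(√(6581 + 11683) - 21906) = 8079/(1/(-21244 + 43025)) + (8 - 214)/(√(6581 + 11683) - 21906) = 8079/(1/21781) - 206/(√18264 - 21906) = 8079/(1/21781) - 206/(2*√4566 - 21906) = 8079*21781 - 206/(-21906 + 2*√4566) = 175968699 - 206/(-21906 + 2*√4566)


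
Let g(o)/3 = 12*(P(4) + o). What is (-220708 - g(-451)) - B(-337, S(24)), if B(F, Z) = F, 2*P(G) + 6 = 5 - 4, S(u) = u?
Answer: -204045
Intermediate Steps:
P(G) = -5/2 (P(G) = -3 + (5 - 4)/2 = -3 + (½)*1 = -3 + ½ = -5/2)
g(o) = -90 + 36*o (g(o) = 3*(12*(-5/2 + o)) = 3*(-30 + 12*o) = -90 + 36*o)
(-220708 - g(-451)) - B(-337, S(24)) = (-220708 - (-90 + 36*(-451))) - 1*(-337) = (-220708 - (-90 - 16236)) + 337 = (-220708 - 1*(-16326)) + 337 = (-220708 + 16326) + 337 = -204382 + 337 = -204045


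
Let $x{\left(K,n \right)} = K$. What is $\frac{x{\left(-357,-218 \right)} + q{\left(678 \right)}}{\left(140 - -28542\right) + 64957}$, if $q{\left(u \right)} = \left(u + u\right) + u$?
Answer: $\frac{43}{2401} \approx 0.017909$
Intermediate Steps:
$q{\left(u \right)} = 3 u$ ($q{\left(u \right)} = 2 u + u = 3 u$)
$\frac{x{\left(-357,-218 \right)} + q{\left(678 \right)}}{\left(140 - -28542\right) + 64957} = \frac{-357 + 3 \cdot 678}{\left(140 - -28542\right) + 64957} = \frac{-357 + 2034}{\left(140 + 28542\right) + 64957} = \frac{1677}{28682 + 64957} = \frac{1677}{93639} = 1677 \cdot \frac{1}{93639} = \frac{43}{2401}$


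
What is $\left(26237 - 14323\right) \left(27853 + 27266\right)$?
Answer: $656687766$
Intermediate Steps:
$\left(26237 - 14323\right) \left(27853 + 27266\right) = 11914 \cdot 55119 = 656687766$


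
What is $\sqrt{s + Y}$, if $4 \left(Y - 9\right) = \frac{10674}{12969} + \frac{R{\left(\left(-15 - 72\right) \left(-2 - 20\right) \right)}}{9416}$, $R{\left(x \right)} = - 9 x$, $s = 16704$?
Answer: $\frac{\sqrt{6357163407058387}}{616748} \approx 129.28$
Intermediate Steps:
$Y = \frac{21582233}{2466992}$ ($Y = 9 + \frac{\frac{10674}{12969} + \frac{\left(-9\right) \left(-15 - 72\right) \left(-2 - 20\right)}{9416}}{4} = 9 + \frac{10674 \cdot \frac{1}{12969} + - 9 \left(\left(-87\right) \left(-22\right)\right) \frac{1}{9416}}{4} = 9 + \frac{\frac{1186}{1441} + \left(-9\right) 1914 \cdot \frac{1}{9416}}{4} = 9 + \frac{\frac{1186}{1441} - \frac{783}{428}}{4} = 9 + \frac{1}{4} \left(- \frac{620695}{616748}\right) = 9 - \frac{620695}{2466992} = \frac{21582233}{2466992} \approx 8.7484$)
$\sqrt{s + Y} = \sqrt{16704 + \frac{21582233}{2466992}} = \sqrt{\frac{41230216601}{2466992}} = \frac{\sqrt{6357163407058387}}{616748}$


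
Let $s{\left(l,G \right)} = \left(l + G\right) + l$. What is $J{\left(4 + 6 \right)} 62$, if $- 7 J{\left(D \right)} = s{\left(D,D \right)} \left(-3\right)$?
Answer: $\frac{5580}{7} \approx 797.14$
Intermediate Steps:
$s{\left(l,G \right)} = G + 2 l$ ($s{\left(l,G \right)} = \left(G + l\right) + l = G + 2 l$)
$J{\left(D \right)} = \frac{9 D}{7}$ ($J{\left(D \right)} = - \frac{\left(D + 2 D\right) \left(-3\right)}{7} = - \frac{3 D \left(-3\right)}{7} = - \frac{\left(-9\right) D}{7} = \frac{9 D}{7}$)
$J{\left(4 + 6 \right)} 62 = \frac{9 \left(4 + 6\right)}{7} \cdot 62 = \frac{9}{7} \cdot 10 \cdot 62 = \frac{90}{7} \cdot 62 = \frac{5580}{7}$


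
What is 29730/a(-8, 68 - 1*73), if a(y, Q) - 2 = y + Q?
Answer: -29730/11 ≈ -2702.7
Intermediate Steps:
a(y, Q) = 2 + Q + y (a(y, Q) = 2 + (y + Q) = 2 + (Q + y) = 2 + Q + y)
29730/a(-8, 68 - 1*73) = 29730/(2 + (68 - 1*73) - 8) = 29730/(2 + (68 - 73) - 8) = 29730/(2 - 5 - 8) = 29730/(-11) = 29730*(-1/11) = -29730/11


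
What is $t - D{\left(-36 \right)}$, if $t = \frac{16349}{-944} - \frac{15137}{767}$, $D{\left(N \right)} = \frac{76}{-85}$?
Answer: $- \frac{37719293}{1043120} \approx -36.16$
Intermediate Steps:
$D{\left(N \right)} = - \frac{76}{85}$ ($D{\left(N \right)} = 76 \left(- \frac{1}{85}\right) = - \frac{76}{85}$)
$t = - \frac{454729}{12272}$ ($t = 16349 \left(- \frac{1}{944}\right) - \frac{15137}{767} = - \frac{16349}{944} - \frac{15137}{767} = - \frac{454729}{12272} \approx -37.054$)
$t - D{\left(-36 \right)} = - \frac{454729}{12272} - - \frac{76}{85} = - \frac{454729}{12272} + \frac{76}{85} = - \frac{37719293}{1043120}$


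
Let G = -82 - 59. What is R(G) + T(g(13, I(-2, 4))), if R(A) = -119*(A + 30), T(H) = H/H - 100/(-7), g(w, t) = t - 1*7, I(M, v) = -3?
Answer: 92570/7 ≈ 13224.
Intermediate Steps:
g(w, t) = -7 + t (g(w, t) = t - 7 = -7 + t)
G = -141
T(H) = 107/7 (T(H) = 1 - 100*(-1/7) = 1 + 100/7 = 107/7)
R(A) = -3570 - 119*A (R(A) = -119*(30 + A) = -3570 - 119*A)
R(G) + T(g(13, I(-2, 4))) = (-3570 - 119*(-141)) + 107/7 = (-3570 + 16779) + 107/7 = 13209 + 107/7 = 92570/7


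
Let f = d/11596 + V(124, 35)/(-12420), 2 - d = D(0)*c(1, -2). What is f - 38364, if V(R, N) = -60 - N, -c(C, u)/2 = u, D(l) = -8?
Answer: -276263538029/7201116 ≈ -38364.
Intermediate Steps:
c(C, u) = -2*u
d = 34 (d = 2 - (-8)*(-2*(-2)) = 2 - (-8)*4 = 2 - 1*(-32) = 2 + 32 = 34)
f = 76195/7201116 (f = 34/11596 + (-60 - 1*35)/(-12420) = 34*(1/11596) + (-60 - 35)*(-1/12420) = 17/5798 - 95*(-1/12420) = 17/5798 + 19/2484 = 76195/7201116 ≈ 0.010581)
f - 38364 = 76195/7201116 - 38364 = -276263538029/7201116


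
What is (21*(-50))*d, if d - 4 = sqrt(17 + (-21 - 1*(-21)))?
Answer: -4200 - 1050*sqrt(17) ≈ -8529.3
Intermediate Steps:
d = 4 + sqrt(17) (d = 4 + sqrt(17 + (-21 - 1*(-21))) = 4 + sqrt(17 + (-21 + 21)) = 4 + sqrt(17 + 0) = 4 + sqrt(17) ≈ 8.1231)
(21*(-50))*d = (21*(-50))*(4 + sqrt(17)) = -1050*(4 + sqrt(17)) = -4200 - 1050*sqrt(17)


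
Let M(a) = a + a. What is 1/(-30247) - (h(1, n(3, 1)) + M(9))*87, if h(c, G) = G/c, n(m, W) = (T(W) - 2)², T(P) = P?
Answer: -49998292/30247 ≈ -1653.0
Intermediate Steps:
M(a) = 2*a
n(m, W) = (-2 + W)² (n(m, W) = (W - 2)² = (-2 + W)²)
1/(-30247) - (h(1, n(3, 1)) + M(9))*87 = 1/(-30247) - ((-2 + 1)²/1 + 2*9)*87 = -1/30247 - ((-1)²*1 + 18)*87 = -1/30247 - (1*1 + 18)*87 = -1/30247 - (1 + 18)*87 = -1/30247 - 19*87 = -1/30247 - 1*1653 = -1/30247 - 1653 = -49998292/30247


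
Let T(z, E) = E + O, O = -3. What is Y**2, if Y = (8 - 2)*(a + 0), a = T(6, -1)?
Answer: 576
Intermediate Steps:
T(z, E) = -3 + E (T(z, E) = E - 3 = -3 + E)
a = -4 (a = -3 - 1 = -4)
Y = -24 (Y = (8 - 2)*(-4 + 0) = 6*(-4) = -24)
Y**2 = (-24)**2 = 576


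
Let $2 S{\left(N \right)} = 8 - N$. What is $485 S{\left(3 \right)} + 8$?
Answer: $\frac{2441}{2} \approx 1220.5$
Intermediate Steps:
$S{\left(N \right)} = 4 - \frac{N}{2}$ ($S{\left(N \right)} = \frac{8 - N}{2} = 4 - \frac{N}{2}$)
$485 S{\left(3 \right)} + 8 = 485 \left(4 - \frac{3}{2}\right) + 8 = 485 \cdot \frac{5}{2} + 8 = \frac{2425}{2} + 8 = \frac{2441}{2}$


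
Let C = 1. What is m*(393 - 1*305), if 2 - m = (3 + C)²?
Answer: -1232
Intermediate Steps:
m = -14 (m = 2 - (3 + 1)² = 2 - 1*4² = 2 - 1*16 = 2 - 16 = -14)
m*(393 - 1*305) = -14*(393 - 1*305) = -14*(393 - 305) = -14*88 = -1232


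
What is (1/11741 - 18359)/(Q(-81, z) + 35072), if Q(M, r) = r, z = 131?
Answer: -215553018/413318423 ≈ -0.52152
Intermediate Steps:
(1/11741 - 18359)/(Q(-81, z) + 35072) = (1/11741 - 18359)/(131 + 35072) = (1/11741 - 18359)/35203 = -215553018/11741*1/35203 = -215553018/413318423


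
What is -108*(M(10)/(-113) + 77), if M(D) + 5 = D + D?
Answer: -938088/113 ≈ -8301.7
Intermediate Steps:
M(D) = -5 + 2*D (M(D) = -5 + (D + D) = -5 + 2*D)
-108*(M(10)/(-113) + 77) = -108*((-5 + 2*10)/(-113) + 77) = -108*((-5 + 20)*(-1/113) + 77) = -108*(15*(-1/113) + 77) = -108*(-15/113 + 77) = -108*8686/113 = -938088/113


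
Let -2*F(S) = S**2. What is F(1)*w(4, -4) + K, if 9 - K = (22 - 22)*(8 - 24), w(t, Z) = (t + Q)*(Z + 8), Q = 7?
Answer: -13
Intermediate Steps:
w(t, Z) = (7 + t)*(8 + Z) (w(t, Z) = (t + 7)*(Z + 8) = (7 + t)*(8 + Z))
K = 9 (K = 9 - (22 - 22)*(8 - 24) = 9 - 0*(-16) = 9 - 1*0 = 9 + 0 = 9)
F(S) = -S**2/2
F(1)*w(4, -4) + K = (-1/2*1**2)*(56 + 7*(-4) + 8*4 - 4*4) + 9 = (-1/2*1)*(56 - 28 + 32 - 16) + 9 = -1/2*44 + 9 = -22 + 9 = -13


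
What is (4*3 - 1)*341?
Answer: 3751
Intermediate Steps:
(4*3 - 1)*341 = (12 - 1)*341 = 11*341 = 3751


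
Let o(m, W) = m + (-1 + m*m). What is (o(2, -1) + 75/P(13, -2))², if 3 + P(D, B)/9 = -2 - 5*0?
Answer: 100/9 ≈ 11.111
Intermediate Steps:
o(m, W) = -1 + m + m² (o(m, W) = m + (-1 + m²) = -1 + m + m²)
P(D, B) = -45 (P(D, B) = -27 + 9*(-2 - 5*0) = -27 + 9*(-2 + 0) = -27 + 9*(-2) = -27 - 18 = -45)
(o(2, -1) + 75/P(13, -2))² = ((-1 + 2 + 2²) + 75/(-45))² = ((-1 + 2 + 4) + 75*(-1/45))² = (5 - 5/3)² = (10/3)² = 100/9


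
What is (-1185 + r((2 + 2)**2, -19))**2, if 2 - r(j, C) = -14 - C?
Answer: 1411344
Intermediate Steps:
r(j, C) = 16 + C (r(j, C) = 2 - (-14 - C) = 2 + (14 + C) = 16 + C)
(-1185 + r((2 + 2)**2, -19))**2 = (-1185 + (16 - 19))**2 = (-1185 - 3)**2 = (-1188)**2 = 1411344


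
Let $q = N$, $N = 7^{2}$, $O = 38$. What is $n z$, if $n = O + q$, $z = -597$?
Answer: $-51939$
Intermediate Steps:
$N = 49$
$q = 49$
$n = 87$ ($n = 38 + 49 = 87$)
$n z = 87 \left(-597\right) = -51939$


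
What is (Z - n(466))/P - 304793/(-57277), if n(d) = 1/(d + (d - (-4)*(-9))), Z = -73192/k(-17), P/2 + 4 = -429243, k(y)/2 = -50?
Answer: 5860311287579509/1101451922771200 ≈ 5.3205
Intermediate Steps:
k(y) = -100 (k(y) = 2*(-50) = -100)
P = -858494 (P = -8 + 2*(-429243) = -8 - 858486 = -858494)
Z = 18298/25 (Z = -73192/(-100) = -73192*(-1/100) = 18298/25 ≈ 731.92)
n(d) = 1/(-36 + 2*d) (n(d) = 1/(d + (d - 1*36)) = 1/(d + (d - 36)) = 1/(d + (-36 + d)) = 1/(-36 + 2*d))
(Z - n(466))/P - 304793/(-57277) = (18298/25 - 1/(2*(-18 + 466)))/(-858494) - 304793/(-57277) = (18298/25 - 1/(2*448))*(-1/858494) - 304793*(-1/57277) = (18298/25 - 1/(2*448))*(-1/858494) + 304793/57277 = (18298/25 - 1*1/896)*(-1/858494) + 304793/57277 = (18298/25 - 1/896)*(-1/858494) + 304793/57277 = (16394983/22400)*(-1/858494) + 304793/57277 = -16394983/19230265600 + 304793/57277 = 5860311287579509/1101451922771200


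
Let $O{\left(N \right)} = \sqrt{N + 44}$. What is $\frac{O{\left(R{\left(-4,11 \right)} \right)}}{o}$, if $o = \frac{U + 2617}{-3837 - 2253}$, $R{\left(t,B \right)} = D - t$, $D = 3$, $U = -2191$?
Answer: $- \frac{1015 \sqrt{51}}{71} \approx -102.09$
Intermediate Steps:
$R{\left(t,B \right)} = 3 - t$
$o = - \frac{71}{1015}$ ($o = \frac{-2191 + 2617}{-3837 - 2253} = \frac{426}{-6090} = 426 \left(- \frac{1}{6090}\right) = - \frac{71}{1015} \approx -0.069951$)
$O{\left(N \right)} = \sqrt{44 + N}$
$\frac{O{\left(R{\left(-4,11 \right)} \right)}}{o} = \frac{\sqrt{44 + \left(3 - -4\right)}}{- \frac{71}{1015}} = \sqrt{44 + \left(3 + 4\right)} \left(- \frac{1015}{71}\right) = \sqrt{44 + 7} \left(- \frac{1015}{71}\right) = \sqrt{51} \left(- \frac{1015}{71}\right) = - \frac{1015 \sqrt{51}}{71}$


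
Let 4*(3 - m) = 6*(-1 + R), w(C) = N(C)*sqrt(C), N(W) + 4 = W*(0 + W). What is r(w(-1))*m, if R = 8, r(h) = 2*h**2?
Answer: 135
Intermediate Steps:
N(W) = -4 + W**2 (N(W) = -4 + W*(0 + W) = -4 + W*W = -4 + W**2)
w(C) = sqrt(C)*(-4 + C**2) (w(C) = (-4 + C**2)*sqrt(C) = sqrt(C)*(-4 + C**2))
m = -15/2 (m = 3 - 3*(-1 + 8)/2 = 3 - 3*7/2 = 3 - 1/4*42 = 3 - 21/2 = -15/2 ≈ -7.5000)
r(w(-1))*m = (2*(sqrt(-1)*(-4 + (-1)**2))**2)*(-15/2) = (2*(I*(-4 + 1))**2)*(-15/2) = (2*(I*(-3))**2)*(-15/2) = (2*(-3*I)**2)*(-15/2) = (2*(-9))*(-15/2) = -18*(-15/2) = 135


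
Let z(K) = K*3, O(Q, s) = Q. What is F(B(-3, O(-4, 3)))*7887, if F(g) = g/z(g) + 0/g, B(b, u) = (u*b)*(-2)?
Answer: 2629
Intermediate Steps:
z(K) = 3*K
B(b, u) = -2*b*u (B(b, u) = (b*u)*(-2) = -2*b*u)
F(g) = ⅓ (F(g) = g/((3*g)) + 0/g = g*(1/(3*g)) + 0 = ⅓ + 0 = ⅓)
F(B(-3, O(-4, 3)))*7887 = (⅓)*7887 = 2629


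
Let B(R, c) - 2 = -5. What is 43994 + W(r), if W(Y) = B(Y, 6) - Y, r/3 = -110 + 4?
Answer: 44309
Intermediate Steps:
B(R, c) = -3 (B(R, c) = 2 - 5 = -3)
r = -318 (r = 3*(-110 + 4) = 3*(-106) = -318)
W(Y) = -3 - Y
43994 + W(r) = 43994 + (-3 - 1*(-318)) = 43994 + (-3 + 318) = 43994 + 315 = 44309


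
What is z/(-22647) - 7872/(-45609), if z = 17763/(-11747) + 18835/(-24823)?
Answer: 17338358776759450/100397110024023321 ≈ 0.17270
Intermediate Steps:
z = -662185694/291595781 (z = 17763*(-1/11747) + 18835*(-1/24823) = -17763/11747 - 18835/24823 = -662185694/291595781 ≈ -2.2709)
z/(-22647) - 7872/(-45609) = -662185694/291595781/(-22647) - 7872/(-45609) = -662185694/291595781*(-1/22647) - 7872*(-1/45609) = 662185694/6603769652307 + 2624/15203 = 17338358776759450/100397110024023321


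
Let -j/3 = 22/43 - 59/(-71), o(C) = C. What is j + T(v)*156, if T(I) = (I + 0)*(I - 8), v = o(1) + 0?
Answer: -3346173/3053 ≈ -1096.0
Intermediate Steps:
j = -12297/3053 (j = -3*(22/43 - 59/(-71)) = -3*(22*(1/43) - 59*(-1/71)) = -3*(22/43 + 59/71) = -3*4099/3053 = -12297/3053 ≈ -4.0278)
v = 1 (v = 1 + 0 = 1)
T(I) = I*(-8 + I)
j + T(v)*156 = -12297/3053 + (1*(-8 + 1))*156 = -12297/3053 + (1*(-7))*156 = -12297/3053 - 7*156 = -12297/3053 - 1092 = -3346173/3053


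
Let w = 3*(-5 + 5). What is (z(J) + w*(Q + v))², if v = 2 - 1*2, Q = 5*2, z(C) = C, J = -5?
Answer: 25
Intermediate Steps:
Q = 10
v = 0 (v = 2 - 2 = 0)
w = 0 (w = 3*0 = 0)
(z(J) + w*(Q + v))² = (-5 + 0*(10 + 0))² = (-5 + 0*10)² = (-5 + 0)² = (-5)² = 25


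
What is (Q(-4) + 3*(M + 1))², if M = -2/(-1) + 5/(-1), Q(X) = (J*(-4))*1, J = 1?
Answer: 100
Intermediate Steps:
Q(X) = -4 (Q(X) = (1*(-4))*1 = -4*1 = -4)
M = -3 (M = -2*(-1) + 5*(-1) = 2 - 5 = -3)
(Q(-4) + 3*(M + 1))² = (-4 + 3*(-3 + 1))² = (-4 + 3*(-2))² = (-4 - 6)² = (-10)² = 100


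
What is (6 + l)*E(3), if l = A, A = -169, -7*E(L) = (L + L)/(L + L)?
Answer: 163/7 ≈ 23.286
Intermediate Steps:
E(L) = -⅐ (E(L) = -(L + L)/(7*(L + L)) = -2*L/(7*(2*L)) = -2*L*1/(2*L)/7 = -⅐*1 = -⅐)
l = -169
(6 + l)*E(3) = (6 - 169)*(-⅐) = -163*(-⅐) = 163/7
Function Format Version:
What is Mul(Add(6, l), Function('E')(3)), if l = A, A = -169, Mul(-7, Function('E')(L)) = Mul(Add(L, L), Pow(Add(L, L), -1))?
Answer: Rational(163, 7) ≈ 23.286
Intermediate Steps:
Function('E')(L) = Rational(-1, 7) (Function('E')(L) = Mul(Rational(-1, 7), Mul(Add(L, L), Pow(Add(L, L), -1))) = Mul(Rational(-1, 7), Mul(Mul(2, L), Pow(Mul(2, L), -1))) = Mul(Rational(-1, 7), Mul(Mul(2, L), Mul(Rational(1, 2), Pow(L, -1)))) = Mul(Rational(-1, 7), 1) = Rational(-1, 7))
l = -169
Mul(Add(6, l), Function('E')(3)) = Mul(Add(6, -169), Rational(-1, 7)) = Mul(-163, Rational(-1, 7)) = Rational(163, 7)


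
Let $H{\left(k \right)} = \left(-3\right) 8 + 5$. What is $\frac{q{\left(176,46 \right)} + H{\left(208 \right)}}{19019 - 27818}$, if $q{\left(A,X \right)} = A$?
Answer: $- \frac{157}{8799} \approx -0.017843$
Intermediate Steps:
$H{\left(k \right)} = -19$ ($H{\left(k \right)} = -24 + 5 = -19$)
$\frac{q{\left(176,46 \right)} + H{\left(208 \right)}}{19019 - 27818} = \frac{176 - 19}{19019 - 27818} = \frac{157}{-8799} = 157 \left(- \frac{1}{8799}\right) = - \frac{157}{8799}$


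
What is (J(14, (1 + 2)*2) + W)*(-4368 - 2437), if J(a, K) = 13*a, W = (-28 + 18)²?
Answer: -1919010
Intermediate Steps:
W = 100 (W = (-10)² = 100)
(J(14, (1 + 2)*2) + W)*(-4368 - 2437) = (13*14 + 100)*(-4368 - 2437) = (182 + 100)*(-6805) = 282*(-6805) = -1919010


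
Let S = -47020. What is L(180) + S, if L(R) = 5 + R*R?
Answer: -14615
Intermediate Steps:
L(R) = 5 + R²
L(180) + S = (5 + 180²) - 47020 = (5 + 32400) - 47020 = 32405 - 47020 = -14615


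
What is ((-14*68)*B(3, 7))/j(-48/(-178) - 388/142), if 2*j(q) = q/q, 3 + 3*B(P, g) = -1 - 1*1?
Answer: 9520/3 ≈ 3173.3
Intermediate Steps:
B(P, g) = -5/3 (B(P, g) = -1 + (-1 - 1*1)/3 = -1 + (-1 - 1)/3 = -1 + (⅓)*(-2) = -1 - ⅔ = -5/3)
j(q) = ½ (j(q) = (q/q)/2 = (½)*1 = ½)
((-14*68)*B(3, 7))/j(-48/(-178) - 388/142) = (-14*68*(-5/3))/(½) = -952*(-5/3)*2 = (4760/3)*2 = 9520/3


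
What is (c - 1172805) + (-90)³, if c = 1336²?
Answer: -116909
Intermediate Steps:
c = 1784896
(c - 1172805) + (-90)³ = (1784896 - 1172805) + (-90)³ = 612091 - 729000 = -116909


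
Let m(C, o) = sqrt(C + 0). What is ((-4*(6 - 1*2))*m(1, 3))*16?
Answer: -256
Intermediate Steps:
m(C, o) = sqrt(C)
((-4*(6 - 1*2))*m(1, 3))*16 = ((-4*(6 - 1*2))*sqrt(1))*16 = (-4*(6 - 2)*1)*16 = (-4*4*1)*16 = -16*1*16 = -16*16 = -256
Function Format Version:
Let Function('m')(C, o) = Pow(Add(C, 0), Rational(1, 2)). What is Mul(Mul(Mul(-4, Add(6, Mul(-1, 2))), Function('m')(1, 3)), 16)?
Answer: -256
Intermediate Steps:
Function('m')(C, o) = Pow(C, Rational(1, 2))
Mul(Mul(Mul(-4, Add(6, Mul(-1, 2))), Function('m')(1, 3)), 16) = Mul(Mul(Mul(-4, Add(6, Mul(-1, 2))), Pow(1, Rational(1, 2))), 16) = Mul(Mul(Mul(-4, Add(6, -2)), 1), 16) = Mul(Mul(Mul(-4, 4), 1), 16) = Mul(Mul(-16, 1), 16) = Mul(-16, 16) = -256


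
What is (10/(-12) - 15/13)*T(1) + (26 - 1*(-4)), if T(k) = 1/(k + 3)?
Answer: 9205/312 ≈ 29.503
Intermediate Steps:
T(k) = 1/(3 + k)
(10/(-12) - 15/13)*T(1) + (26 - 1*(-4)) = (10/(-12) - 15/13)/(3 + 1) + (26 - 1*(-4)) = (10*(-1/12) - 15*1/13)/4 + (26 + 4) = (-⅚ - 15/13)*(¼) + 30 = -155/78*¼ + 30 = -155/312 + 30 = 9205/312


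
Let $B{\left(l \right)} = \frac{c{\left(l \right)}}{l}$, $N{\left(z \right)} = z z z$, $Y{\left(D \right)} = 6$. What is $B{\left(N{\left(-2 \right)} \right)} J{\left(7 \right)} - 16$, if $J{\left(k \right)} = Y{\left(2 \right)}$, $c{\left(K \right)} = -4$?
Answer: $-13$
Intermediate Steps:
$N{\left(z \right)} = z^{3}$ ($N{\left(z \right)} = z^{2} z = z^{3}$)
$J{\left(k \right)} = 6$
$B{\left(l \right)} = - \frac{4}{l}$
$B{\left(N{\left(-2 \right)} \right)} J{\left(7 \right)} - 16 = - \frac{4}{\left(-2\right)^{3}} \cdot 6 - 16 = - \frac{4}{-8} \cdot 6 - 16 = \left(-4\right) \left(- \frac{1}{8}\right) 6 - 16 = \frac{1}{2} \cdot 6 - 16 = 3 - 16 = -13$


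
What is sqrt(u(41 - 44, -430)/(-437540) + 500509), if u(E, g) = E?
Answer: sqrt(23954517349594255)/218770 ≈ 707.47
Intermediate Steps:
sqrt(u(41 - 44, -430)/(-437540) + 500509) = sqrt((41 - 44)/(-437540) + 500509) = sqrt(-3*(-1/437540) + 500509) = sqrt(3/437540 + 500509) = sqrt(218992707863/437540) = sqrt(23954517349594255)/218770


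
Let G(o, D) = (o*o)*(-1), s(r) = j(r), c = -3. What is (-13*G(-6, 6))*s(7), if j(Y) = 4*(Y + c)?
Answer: 7488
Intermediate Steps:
j(Y) = -12 + 4*Y (j(Y) = 4*(Y - 3) = 4*(-3 + Y) = -12 + 4*Y)
s(r) = -12 + 4*r
G(o, D) = -o² (G(o, D) = o²*(-1) = -o²)
(-13*G(-6, 6))*s(7) = (-(-13)*(-6)²)*(-12 + 4*7) = (-(-13)*36)*(-12 + 28) = -13*(-36)*16 = 468*16 = 7488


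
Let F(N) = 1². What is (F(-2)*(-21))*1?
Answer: -21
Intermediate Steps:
F(N) = 1
(F(-2)*(-21))*1 = (1*(-21))*1 = -21*1 = -21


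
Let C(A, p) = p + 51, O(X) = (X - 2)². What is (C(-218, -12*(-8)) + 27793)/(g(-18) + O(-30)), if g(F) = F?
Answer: 13970/503 ≈ 27.773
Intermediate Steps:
O(X) = (-2 + X)²
C(A, p) = 51 + p
(C(-218, -12*(-8)) + 27793)/(g(-18) + O(-30)) = ((51 - 12*(-8)) + 27793)/(-18 + (-2 - 30)²) = ((51 + 96) + 27793)/(-18 + (-32)²) = (147 + 27793)/(-18 + 1024) = 27940/1006 = 27940*(1/1006) = 13970/503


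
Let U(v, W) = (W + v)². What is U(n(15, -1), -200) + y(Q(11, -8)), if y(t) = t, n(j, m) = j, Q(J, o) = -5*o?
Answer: 34265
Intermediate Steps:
U(n(15, -1), -200) + y(Q(11, -8)) = (-200 + 15)² - 5*(-8) = (-185)² + 40 = 34225 + 40 = 34265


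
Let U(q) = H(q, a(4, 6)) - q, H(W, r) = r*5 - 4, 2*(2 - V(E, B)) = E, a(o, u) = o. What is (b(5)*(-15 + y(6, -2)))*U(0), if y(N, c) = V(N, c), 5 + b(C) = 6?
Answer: -256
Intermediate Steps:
b(C) = 1 (b(C) = -5 + 6 = 1)
V(E, B) = 2 - E/2
y(N, c) = 2 - N/2
H(W, r) = -4 + 5*r (H(W, r) = 5*r - 4 = -4 + 5*r)
U(q) = 16 - q (U(q) = (-4 + 5*4) - q = (-4 + 20) - q = 16 - q)
(b(5)*(-15 + y(6, -2)))*U(0) = (1*(-15 + (2 - 1/2*6)))*(16 - 1*0) = (1*(-15 + (2 - 3)))*(16 + 0) = (1*(-15 - 1))*16 = (1*(-16))*16 = -16*16 = -256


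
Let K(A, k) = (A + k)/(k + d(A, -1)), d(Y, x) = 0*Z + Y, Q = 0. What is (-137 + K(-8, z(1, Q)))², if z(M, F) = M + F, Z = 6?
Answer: 18496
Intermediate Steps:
d(Y, x) = Y (d(Y, x) = 0*6 + Y = 0 + Y = Y)
z(M, F) = F + M
K(A, k) = 1 (K(A, k) = (A + k)/(k + A) = (A + k)/(A + k) = 1)
(-137 + K(-8, z(1, Q)))² = (-137 + 1)² = (-136)² = 18496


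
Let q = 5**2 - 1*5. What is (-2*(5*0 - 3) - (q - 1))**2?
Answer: 169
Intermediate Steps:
q = 20 (q = 25 - 5 = 20)
(-2*(5*0 - 3) - (q - 1))**2 = (-2*(5*0 - 3) - (20 - 1))**2 = (-2*(0 - 3) - 1*19)**2 = (-2*(-3) - 19)**2 = (6 - 19)**2 = (-13)**2 = 169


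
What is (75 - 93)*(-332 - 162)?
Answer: 8892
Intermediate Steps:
(75 - 93)*(-332 - 162) = -18*(-494) = 8892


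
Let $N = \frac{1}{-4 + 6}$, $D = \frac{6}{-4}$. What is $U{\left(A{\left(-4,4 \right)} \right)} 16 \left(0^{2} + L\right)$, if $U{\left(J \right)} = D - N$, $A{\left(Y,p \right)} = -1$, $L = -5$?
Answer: $160$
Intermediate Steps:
$D = - \frac{3}{2}$ ($D = 6 \left(- \frac{1}{4}\right) = - \frac{3}{2} \approx -1.5$)
$N = \frac{1}{2} \approx 0.5$
$U{\left(J \right)} = -2$ ($U{\left(J \right)} = - \frac{3}{2} - \frac{1}{2} = -2$)
$U{\left(A{\left(-4,4 \right)} \right)} 16 \left(0^{2} + L\right) = \left(-2\right) 16 \left(0^{2} - 5\right) = - 32 \left(0 - 5\right) = \left(-32\right) \left(-5\right) = 160$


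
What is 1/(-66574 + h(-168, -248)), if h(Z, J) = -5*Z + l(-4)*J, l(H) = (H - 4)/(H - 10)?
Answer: -7/461130 ≈ -1.5180e-5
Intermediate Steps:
l(H) = (-4 + H)/(-10 + H)
h(Z, J) = -5*Z + 4*J/7 (h(Z, J) = -5*Z + ((-4 - 4)/(-10 - 4))*J = -5*Z + (-8/(-14))*J = -5*Z + (-1/14*(-8))*J = -5*Z + 4*J/7)
1/(-66574 + h(-168, -248)) = 1/(-66574 + (-5*(-168) + (4/7)*(-248))) = 1/(-66574 + (840 - 992/7)) = 1/(-66574 + 4888/7) = 1/(-461130/7) = -7/461130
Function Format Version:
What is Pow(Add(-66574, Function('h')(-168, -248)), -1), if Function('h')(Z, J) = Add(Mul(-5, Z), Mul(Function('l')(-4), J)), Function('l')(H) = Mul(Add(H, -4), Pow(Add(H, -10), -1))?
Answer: Rational(-7, 461130) ≈ -1.5180e-5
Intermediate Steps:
Function('l')(H) = Mul(Pow(Add(-10, H), -1), Add(-4, H)) (Function('l')(H) = Mul(Add(-4, H), Pow(Add(-10, H), -1)) = Mul(Pow(Add(-10, H), -1), Add(-4, H)))
Function('h')(Z, J) = Add(Mul(-5, Z), Mul(Rational(4, 7), J)) (Function('h')(Z, J) = Add(Mul(-5, Z), Mul(Mul(Pow(Add(-10, -4), -1), Add(-4, -4)), J)) = Add(Mul(-5, Z), Mul(Mul(Pow(-14, -1), -8), J)) = Add(Mul(-5, Z), Mul(Mul(Rational(-1, 14), -8), J)) = Add(Mul(-5, Z), Mul(Rational(4, 7), J)))
Pow(Add(-66574, Function('h')(-168, -248)), -1) = Pow(Add(-66574, Add(Mul(-5, -168), Mul(Rational(4, 7), -248))), -1) = Pow(Add(-66574, Add(840, Rational(-992, 7))), -1) = Pow(Add(-66574, Rational(4888, 7)), -1) = Pow(Rational(-461130, 7), -1) = Rational(-7, 461130)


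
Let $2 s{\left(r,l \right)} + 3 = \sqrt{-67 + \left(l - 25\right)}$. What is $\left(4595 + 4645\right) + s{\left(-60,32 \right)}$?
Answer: $\frac{18477}{2} + i \sqrt{15} \approx 9238.5 + 3.873 i$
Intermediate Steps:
$s{\left(r,l \right)} = - \frac{3}{2} + \frac{\sqrt{-92 + l}}{2}$ ($s{\left(r,l \right)} = - \frac{3}{2} + \frac{\sqrt{-67 + \left(l - 25\right)}}{2} = - \frac{3}{2} + \frac{\sqrt{-67 + \left(-25 + l\right)}}{2} = - \frac{3}{2} + \frac{\sqrt{-92 + l}}{2}$)
$\left(4595 + 4645\right) + s{\left(-60,32 \right)} = \left(4595 + 4645\right) - \left(\frac{3}{2} - \frac{\sqrt{-92 + 32}}{2}\right) = 9240 - \left(\frac{3}{2} - \frac{\sqrt{-60}}{2}\right) = 9240 - \left(\frac{3}{2} - \frac{2 i \sqrt{15}}{2}\right) = 9240 - \left(\frac{3}{2} - i \sqrt{15}\right) = \frac{18477}{2} + i \sqrt{15}$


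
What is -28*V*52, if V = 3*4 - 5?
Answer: -10192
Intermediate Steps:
V = 7 (V = 12 - 5 = 7)
-28*V*52 = -28*7*52 = -196*52 = -10192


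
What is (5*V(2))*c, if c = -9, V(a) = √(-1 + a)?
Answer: -45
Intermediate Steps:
(5*V(2))*c = (5*√(-1 + 2))*(-9) = (5*√1)*(-9) = (5*1)*(-9) = 5*(-9) = -45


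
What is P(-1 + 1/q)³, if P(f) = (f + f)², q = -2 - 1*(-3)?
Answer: 0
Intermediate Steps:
q = 1 (q = -2 + 3 = 1)
P(f) = 4*f² (P(f) = (2*f)² = 4*f²)
P(-1 + 1/q)³ = (4*(-1 + 1/1)²)³ = (4*(-1 + 1)²)³ = (4*0²)³ = (4*0)³ = 0³ = 0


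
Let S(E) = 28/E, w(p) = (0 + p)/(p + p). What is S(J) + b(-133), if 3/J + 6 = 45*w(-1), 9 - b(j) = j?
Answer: 296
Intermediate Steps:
b(j) = 9 - j
w(p) = ½ (w(p) = p/((2*p)) = p*(1/(2*p)) = ½)
J = 2/11 (J = 3/(-6 + 45*(½)) = 3/(-6 + 45/2) = 3/(33/2) = 3*(2/33) = 2/11 ≈ 0.18182)
S(J) + b(-133) = 28/(2/11) + (9 - 1*(-133)) = 28*(11/2) + (9 + 133) = 154 + 142 = 296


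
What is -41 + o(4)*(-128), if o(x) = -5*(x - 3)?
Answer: 599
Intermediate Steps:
o(x) = 15 - 5*x (o(x) = -5*(-3 + x) = 15 - 5*x)
-41 + o(4)*(-128) = -41 + (15 - 5*4)*(-128) = -41 + (15 - 20)*(-128) = -41 - 5*(-128) = -41 + 640 = 599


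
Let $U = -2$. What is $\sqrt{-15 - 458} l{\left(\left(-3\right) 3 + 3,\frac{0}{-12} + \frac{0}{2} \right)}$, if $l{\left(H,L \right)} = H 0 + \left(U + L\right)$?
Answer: $- 2 i \sqrt{473} \approx - 43.497 i$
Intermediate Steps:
$l{\left(H,L \right)} = -2 + L$ ($l{\left(H,L \right)} = H 0 + \left(-2 + L\right) = 0 + \left(-2 + L\right) = -2 + L$)
$\sqrt{-15 - 458} l{\left(\left(-3\right) 3 + 3,\frac{0}{-12} + \frac{0}{2} \right)} = \sqrt{-15 - 458} \left(-2 + \left(\frac{0}{-12} + \frac{0}{2}\right)\right) = \sqrt{-473} \left(-2 + \left(0 \left(- \frac{1}{12}\right) + 0 \cdot \frac{1}{2}\right)\right) = i \sqrt{473} \left(-2 + \left(0 + 0\right)\right) = i \sqrt{473} \left(-2 + 0\right) = i \sqrt{473} \left(-2\right) = - 2 i \sqrt{473}$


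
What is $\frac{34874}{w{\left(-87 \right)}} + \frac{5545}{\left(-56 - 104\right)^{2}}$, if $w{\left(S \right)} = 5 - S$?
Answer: $\frac{44664227}{117760} \approx 379.28$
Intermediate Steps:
$\frac{34874}{w{\left(-87 \right)}} + \frac{5545}{\left(-56 - 104\right)^{2}} = \frac{34874}{5 - -87} + \frac{5545}{\left(-56 - 104\right)^{2}} = \frac{34874}{5 + 87} + \frac{5545}{\left(-160\right)^{2}} = \frac{34874}{92} + \frac{5545}{25600} = 34874 \cdot \frac{1}{92} + 5545 \cdot \frac{1}{25600} = \frac{17437}{46} + \frac{1109}{5120} = \frac{44664227}{117760}$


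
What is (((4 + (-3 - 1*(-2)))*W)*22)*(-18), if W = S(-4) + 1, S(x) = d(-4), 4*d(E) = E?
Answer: 0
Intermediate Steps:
d(E) = E/4
S(x) = -1 (S(x) = (1/4)*(-4) = -1)
W = 0 (W = -1 + 1 = 0)
(((4 + (-3 - 1*(-2)))*W)*22)*(-18) = (((4 + (-3 - 1*(-2)))*0)*22)*(-18) = (((4 + (-3 + 2))*0)*22)*(-18) = (((4 - 1)*0)*22)*(-18) = ((3*0)*22)*(-18) = (0*22)*(-18) = 0*(-18) = 0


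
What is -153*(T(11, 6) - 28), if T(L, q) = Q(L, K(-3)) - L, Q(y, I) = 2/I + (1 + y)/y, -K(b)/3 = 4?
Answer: 128163/22 ≈ 5825.6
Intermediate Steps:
K(b) = -12 (K(b) = -3*4 = -12)
Q(y, I) = 2/I + (1 + y)/y
T(L, q) = ⅚ + 1/L - L (T(L, q) = (1 + 1/L + 2/(-12)) - L = (1 + 1/L + 2*(-1/12)) - L = (1 + 1/L - ⅙) - L = (⅚ + 1/L) - L = ⅚ + 1/L - L)
-153*(T(11, 6) - 28) = -153*((⅚ + 1/11 - 1*11) - 28) = -153*((⅚ + 1/11 - 11) - 28) = -153*(-665/66 - 28) = -153*(-2513/66) = 128163/22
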